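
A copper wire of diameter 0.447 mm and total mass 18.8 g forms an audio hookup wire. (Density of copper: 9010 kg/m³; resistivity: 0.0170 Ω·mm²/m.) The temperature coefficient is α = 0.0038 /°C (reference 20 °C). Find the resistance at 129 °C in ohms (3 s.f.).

ρ = 0.0170 Ω·mm²/m = 1.70×10^-8 Ω·m
A = π(d/2)² = π(2.2350e-04 m)² = 1.5693e-07 m²
L = m/(density·A) = 0.0188/(9010×1.5693e-07) = 13.3 m
R = ρL/A = (1.70×10^-8)(13.3)/(1.5693e-07) = 1.44 Ω
R(129 °C) = 1.44 × (1 + 0.0038×109) = 2.04 Ω

2.04 Ω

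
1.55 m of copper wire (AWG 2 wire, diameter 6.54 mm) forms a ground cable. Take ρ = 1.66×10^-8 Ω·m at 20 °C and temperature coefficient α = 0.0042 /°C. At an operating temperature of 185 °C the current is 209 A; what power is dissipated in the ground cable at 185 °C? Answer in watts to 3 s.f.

56.6 W

A = π(6.54/2 mm)² = π(3.2700e-03 m)² = 3.359e-05 m²
R₍20₎ = ρL/A = (1.66×10^-8)(1.55)/(3.359e-05) = 7.659×10^-4 Ω
R₍185₎ = R₍20₎(1 + αΔT) = 7.659×10^-4 × (1 + 0.0042×165) = 0.001297 Ω
P = I²R = (209)² × 0.001297 = 56.6 W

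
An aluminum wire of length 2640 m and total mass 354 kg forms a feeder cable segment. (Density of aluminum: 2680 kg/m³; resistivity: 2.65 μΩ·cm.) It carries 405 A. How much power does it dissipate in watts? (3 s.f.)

ρ = 2.65 μΩ·cm = 2.65×10^-8 Ω·m
A = m/(density·L) = 354/(2680×2640) = 5.0034e-05 m²
R = ρL/A = (2.65×10^-8)(2640)/(5.0034e-05) = 1.398 Ω
P = I²R = (405)² × 1.398 = 2.29×10^5 W

2.29×10^5 W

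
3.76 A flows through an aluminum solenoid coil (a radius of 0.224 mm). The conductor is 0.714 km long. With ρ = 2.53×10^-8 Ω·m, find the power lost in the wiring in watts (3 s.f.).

1620 W

A = πr² = π(2.2400e-04 m)² = 1.576e-07 m²
R = ρL/A = (2.53×10^-8)(714)/(1.576e-07) = 114.6 Ω
P = I²R = (3.76)² × 114.6 = 1620 W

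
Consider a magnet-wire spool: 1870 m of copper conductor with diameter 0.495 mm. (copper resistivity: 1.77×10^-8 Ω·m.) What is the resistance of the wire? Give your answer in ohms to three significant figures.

172 Ω

A = π(d/2)² = π(2.4750e-04 m)² = 1.924e-07 m²
R = ρL/A = (1.77×10^-8)(1870 m)/(1.924e-07 m²) = 172 Ω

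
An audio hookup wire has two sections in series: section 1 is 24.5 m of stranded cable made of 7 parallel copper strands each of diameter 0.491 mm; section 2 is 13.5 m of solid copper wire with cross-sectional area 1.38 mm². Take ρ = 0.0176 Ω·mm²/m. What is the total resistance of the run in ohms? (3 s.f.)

0.498 Ω

ρ = 0.0176 Ω·mm²/m = 1.76×10^-8 Ω·m
Section 1: A_strand = π(2.4550e-04)² = 1.893e-07 m²; R₁ = ρL/(N·A_s) = (1.76×10^-8)(24.5)/(7×1.893e-07) = 0.3253 Ω
Section 2: A = 1.38 mm² = 1.380e-06 m²
R₂ = (1.76×10^-8)(13.5)/(1.380e-06) = 0.1722 Ω
R = R₁ + R₂ = 0.498 Ω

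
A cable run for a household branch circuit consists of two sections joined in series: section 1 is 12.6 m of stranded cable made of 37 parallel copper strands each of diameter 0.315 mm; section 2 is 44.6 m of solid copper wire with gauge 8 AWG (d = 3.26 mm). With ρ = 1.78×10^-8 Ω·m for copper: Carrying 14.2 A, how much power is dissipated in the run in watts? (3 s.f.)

Section 1: A_strand = π(1.5750e-04)² = 7.793e-08 m²; R₁ = ρL/(N·A_s) = (1.78×10^-8)(12.6)/(37×7.793e-08) = 0.07778 Ω
Section 2: A = π(3.26/2 mm)² = π(1.6300e-03 m)² = 8.347e-06 m²
R₂ = (1.78×10^-8)(44.6)/(8.347e-06) = 0.09511 Ω
R = R₁ + R₂ = 0.1729 Ω
P = I²R = (14.2)² × 0.1729 = 34.9 W

34.9 W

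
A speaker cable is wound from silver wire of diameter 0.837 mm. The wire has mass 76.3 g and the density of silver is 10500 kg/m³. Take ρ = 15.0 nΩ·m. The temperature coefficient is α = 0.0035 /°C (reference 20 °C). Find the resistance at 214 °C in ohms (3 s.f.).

0.604 Ω

ρ = 15.0 nΩ·m = 1.50×10^-8 Ω·m
A = π(d/2)² = π(4.1850e-04 m)² = 5.5023e-07 m²
L = m/(density·A) = 0.0763/(10500×5.5023e-07) = 13.21 m
R = ρL/A = (1.50×10^-8)(13.21)/(5.5023e-07) = 0.36 Ω
R(214 °C) = 0.36 × (1 + 0.0035×194) = 0.604 Ω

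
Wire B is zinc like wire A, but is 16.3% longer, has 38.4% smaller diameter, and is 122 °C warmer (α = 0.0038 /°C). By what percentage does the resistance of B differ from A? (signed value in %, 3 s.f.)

R ∝ ρL/d² with ρ ∝ (1+αΔT), so R_B/R_A = (1 + 16.3/100) × (1 − 38.4/100)⁻² × (1 + 0.0038×122)
= 1.163 × 2.635 × 1.464 = 4.486
(R_B − R_A)/R_A = 4.486 − 1 = 349%

349%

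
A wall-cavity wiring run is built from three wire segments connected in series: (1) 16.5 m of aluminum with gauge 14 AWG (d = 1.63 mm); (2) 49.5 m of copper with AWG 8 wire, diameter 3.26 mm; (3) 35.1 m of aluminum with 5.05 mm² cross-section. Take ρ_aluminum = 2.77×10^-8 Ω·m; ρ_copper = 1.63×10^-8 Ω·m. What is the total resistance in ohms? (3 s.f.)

0.508 Ω

Seg 1: A = π(1.63/2 mm)² = π(8.1500e-04 m)² = 2.087e-06 m²
R_1 = (2.77×10^-8)(16.5)/(2.087e-06) = 0.219 Ω
Seg 2: A = π(3.26/2 mm)² = π(1.6300e-03 m)² = 8.347e-06 m²
R_2 = (1.63×10^-8)(49.5)/(8.347e-06) = 0.09666 Ω
Seg 3: A = 5.05 mm² = 5.050e-06 m²
R_3 = (2.77×10^-8)(35.1)/(5.050e-06) = 0.1925 Ω
R_total = R_1 + R_2 + R_3 = 0.508 Ω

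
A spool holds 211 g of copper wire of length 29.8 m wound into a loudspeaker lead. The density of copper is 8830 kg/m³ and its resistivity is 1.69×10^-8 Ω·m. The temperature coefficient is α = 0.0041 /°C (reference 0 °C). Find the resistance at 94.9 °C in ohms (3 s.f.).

A = m/(density·L) = 0.211/(8830×29.8) = 8.0187e-07 m²
R = ρL/A = (1.69×10^-8)(29.8)/(8.0187e-07) = 0.6281 Ω
R(94.9 °C) = 0.6281 × (1 + 0.0041×94.9) = 0.872 Ω

0.872 Ω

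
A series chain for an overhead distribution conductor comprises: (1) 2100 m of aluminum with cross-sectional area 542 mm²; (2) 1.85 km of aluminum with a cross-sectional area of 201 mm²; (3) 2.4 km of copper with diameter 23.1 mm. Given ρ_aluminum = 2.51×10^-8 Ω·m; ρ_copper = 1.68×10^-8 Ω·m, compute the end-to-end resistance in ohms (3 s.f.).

Seg 1: A = 542 mm² = 5.420e-04 m²
R_1 = (2.51×10^-8)(2100)/(5.420e-04) = 0.09725 Ω
Seg 2: A = 201 mm² = 2.010e-04 m²
R_2 = (2.51×10^-8)(1850)/(2.010e-04) = 0.231 Ω
Seg 3: A = π(d/2)² = π(1.1550e-02 m)² = 4.191e-04 m²
R_3 = (1.68×10^-8)(2400)/(4.191e-04) = 0.09621 Ω
R_total = R_1 + R_2 + R_3 = 0.424 Ω

0.424 Ω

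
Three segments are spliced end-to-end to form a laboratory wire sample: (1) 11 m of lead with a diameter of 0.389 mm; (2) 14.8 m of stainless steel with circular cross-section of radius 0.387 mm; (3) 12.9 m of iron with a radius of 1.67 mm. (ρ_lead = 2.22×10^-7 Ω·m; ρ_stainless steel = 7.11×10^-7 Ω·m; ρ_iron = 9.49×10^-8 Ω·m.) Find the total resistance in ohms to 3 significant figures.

43.1 Ω

Seg 1: A = π(d/2)² = π(1.9450e-04 m)² = 1.188e-07 m²
R_1 = (2.22×10^-7)(11)/(1.188e-07) = 20.55 Ω
Seg 2: A = πr² = π(3.8700e-04 m)² = 4.705e-07 m²
R_2 = (7.11×10^-7)(14.8)/(4.705e-07) = 22.36 Ω
Seg 3: A = πr² = π(1.6700e-03 m)² = 8.762e-06 m²
R_3 = (9.49×10^-8)(12.9)/(8.762e-06) = 0.1397 Ω
R_total = R_1 + R_2 + R_3 = 43.1 Ω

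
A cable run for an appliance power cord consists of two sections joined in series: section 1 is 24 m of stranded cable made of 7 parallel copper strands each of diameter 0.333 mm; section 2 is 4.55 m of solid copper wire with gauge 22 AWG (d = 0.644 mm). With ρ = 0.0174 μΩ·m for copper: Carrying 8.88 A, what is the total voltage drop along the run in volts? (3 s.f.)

8.24 V

ρ = 0.0174 μΩ·m = 1.74×10^-8 Ω·m
Section 1: A_strand = π(1.6650e-04)² = 8.709e-08 m²; R₁ = ρL/(N·A_s) = (1.74×10^-8)(24)/(7×8.709e-08) = 0.685 Ω
Section 2: A = π(0.644/2 mm)² = π(3.2200e-04 m)² = 3.257e-07 m²
R₂ = (1.74×10^-8)(4.55)/(3.257e-07) = 0.2431 Ω
R = R₁ + R₂ = 0.928 Ω
V = IR = 8.88 × 0.928 = 8.24 V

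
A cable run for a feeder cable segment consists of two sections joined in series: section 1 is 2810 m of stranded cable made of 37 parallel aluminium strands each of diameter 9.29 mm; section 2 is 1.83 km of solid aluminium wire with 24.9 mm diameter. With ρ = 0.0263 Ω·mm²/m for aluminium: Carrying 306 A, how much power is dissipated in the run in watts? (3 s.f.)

12000 W

ρ = 0.0263 Ω·mm²/m = 2.63×10^-8 Ω·m
Section 1: A_strand = π(4.6450e-03)² = 6.778e-05 m²; R₁ = ρL/(N·A_s) = (2.63×10^-8)(2810)/(37×6.778e-05) = 0.02947 Ω
Section 2: A = π(d/2)² = π(1.2450e-02 m)² = 4.870e-04 m²
R₂ = (2.63×10^-8)(1830)/(4.870e-04) = 0.09884 Ω
R = R₁ + R₂ = 0.1283 Ω
P = I²R = (306)² × 0.1283 = 12000 W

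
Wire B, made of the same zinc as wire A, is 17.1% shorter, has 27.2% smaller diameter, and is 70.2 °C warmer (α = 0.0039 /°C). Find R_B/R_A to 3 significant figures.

R ∝ ρL/d² with ρ ∝ (1+αΔT), so R_B/R_A = (1 − 17.1/100) × (1 − 27.2/100)⁻² × (1 + 0.0039×70.2)
= 0.829 × 1.887 × 1.274 = 1.99

1.99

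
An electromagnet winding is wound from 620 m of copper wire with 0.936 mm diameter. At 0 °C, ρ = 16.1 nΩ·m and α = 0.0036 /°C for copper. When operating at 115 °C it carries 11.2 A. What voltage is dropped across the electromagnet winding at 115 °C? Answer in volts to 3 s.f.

230 V

ρ = 16.1 nΩ·m = 1.61×10^-8 Ω·m
A = π(d/2)² = π(4.6800e-04 m)² = 6.881e-07 m²
R₍0₎ = ρL/A = (1.61×10^-8)(620)/(6.881e-07) = 14.51 Ω
R₍115₎ = R₍0₎(1 + αΔT) = 14.51 × (1 + 0.0036×115) = 20.51 Ω
V = IR = 11.2 × 20.51 = 230 V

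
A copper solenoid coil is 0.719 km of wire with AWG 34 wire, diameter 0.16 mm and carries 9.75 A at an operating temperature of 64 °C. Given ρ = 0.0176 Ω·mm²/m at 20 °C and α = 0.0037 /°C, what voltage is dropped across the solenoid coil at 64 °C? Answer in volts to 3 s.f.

7140 V

ρ = 0.0176 Ω·mm²/m = 1.76×10^-8 Ω·m
A = π(0.16/2 mm)² = π(8.0000e-05 m)² = 2.011e-08 m²
R₍20₎ = ρL/A = (1.76×10^-8)(719)/(2.011e-08) = 629.4 Ω
R₍64₎ = R₍20₎(1 + αΔT) = 629.4 × (1 + 0.0037×44) = 731.8 Ω
V = IR = 9.75 × 731.8 = 7140 V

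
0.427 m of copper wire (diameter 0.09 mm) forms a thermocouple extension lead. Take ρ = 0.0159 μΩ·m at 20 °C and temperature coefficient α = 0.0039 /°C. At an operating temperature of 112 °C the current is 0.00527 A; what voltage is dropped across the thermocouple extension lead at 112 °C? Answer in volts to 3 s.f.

0.00764 V

ρ = 0.0159 μΩ·m = 1.59×10^-8 Ω·m
A = π(d/2)² = π(4.5000e-05 m)² = 6.362e-09 m²
R₍20₎ = ρL/A = (1.59×10^-8)(0.427)/(6.362e-09) = 1.067 Ω
R₍112₎ = R₍20₎(1 + αΔT) = 1.067 × (1 + 0.0039×92) = 1.45 Ω
V = IR = 0.00527 × 1.45 = 0.00764 V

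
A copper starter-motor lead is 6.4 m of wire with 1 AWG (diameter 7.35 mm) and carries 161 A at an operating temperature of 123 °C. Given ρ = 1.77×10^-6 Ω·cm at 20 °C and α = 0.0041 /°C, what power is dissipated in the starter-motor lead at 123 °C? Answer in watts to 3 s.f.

ρ = 1.77×10^-6 Ω·cm = 1.77×10^-8 Ω·m
A = π(7.35/2 mm)² = π(3.6750e-03 m)² = 4.243e-05 m²
R₍20₎ = ρL/A = (1.77×10^-8)(6.4)/(4.243e-05) = 0.00267 Ω
R₍123₎ = R₍20₎(1 + αΔT) = 0.00267 × (1 + 0.0041×103) = 0.003797 Ω
P = I²R = (161)² × 0.003797 = 98.4 W

98.4 W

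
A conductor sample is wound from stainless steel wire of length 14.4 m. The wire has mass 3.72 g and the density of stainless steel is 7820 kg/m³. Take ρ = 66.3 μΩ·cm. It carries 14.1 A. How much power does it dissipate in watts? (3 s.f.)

57500 W

ρ = 66.3 μΩ·cm = 6.63×10^-7 Ω·m
A = m/(density·L) = 0.00372/(7820×14.4) = 3.3035e-08 m²
R = ρL/A = (6.63×10^-7)(14.4)/(3.3035e-08) = 289 Ω
P = I²R = (14.1)² × 289 = 57500 W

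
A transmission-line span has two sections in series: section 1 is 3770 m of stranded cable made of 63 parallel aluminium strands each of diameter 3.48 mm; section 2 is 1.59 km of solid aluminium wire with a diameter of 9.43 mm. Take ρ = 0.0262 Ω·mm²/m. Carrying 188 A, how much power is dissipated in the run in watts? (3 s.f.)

26900 W

ρ = 0.0262 Ω·mm²/m = 2.62×10^-8 Ω·m
Section 1: A_strand = π(1.7400e-03)² = 9.511e-06 m²; R₁ = ρL/(N·A_s) = (2.62×10^-8)(3770)/(63×9.511e-06) = 0.1648 Ω
Section 2: A = π(d/2)² = π(4.7150e-03 m)² = 6.984e-05 m²
R₂ = (2.62×10^-8)(1590)/(6.984e-05) = 0.5965 Ω
R = R₁ + R₂ = 0.7613 Ω
P = I²R = (188)² × 0.7613 = 26900 W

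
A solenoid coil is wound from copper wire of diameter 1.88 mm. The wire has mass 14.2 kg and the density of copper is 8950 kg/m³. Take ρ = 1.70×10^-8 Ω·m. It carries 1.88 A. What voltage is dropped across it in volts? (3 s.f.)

6.58 V

A = π(d/2)² = π(9.4000e-04 m)² = 2.7759e-06 m²
L = m/(density·A) = 14.2/(8950×2.7759e-06) = 571.6 m
R = ρL/A = (1.70×10^-8)(571.6)/(2.7759e-06) = 3.5 Ω
V = IR = 1.88 × 3.5 = 6.58 V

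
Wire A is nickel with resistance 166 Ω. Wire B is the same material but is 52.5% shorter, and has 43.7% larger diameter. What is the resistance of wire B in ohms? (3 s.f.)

R ∝ L/d², so R_B/R_A = (1 − 52.5/100) × (1 + 43.7/100)⁻²
= 0.475 × 0.4843 = 0.23
R_B = 0.23 × 166 = 38.2 Ω

38.2 Ω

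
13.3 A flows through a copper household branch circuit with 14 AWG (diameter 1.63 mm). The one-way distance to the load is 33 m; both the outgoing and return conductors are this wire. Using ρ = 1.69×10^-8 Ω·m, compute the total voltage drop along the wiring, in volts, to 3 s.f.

7.11 V

A = π(1.63/2 mm)² = π(8.1500e-04 m)² = 2.087e-06 m²
Total conductor length (both ways) L = 2 × 33 = 66 m
R = ρL/A = (1.69×10^-8)(66)/(2.087e-06) = 0.5345 Ω
V = IR = 13.3 × 0.5345 = 7.11 V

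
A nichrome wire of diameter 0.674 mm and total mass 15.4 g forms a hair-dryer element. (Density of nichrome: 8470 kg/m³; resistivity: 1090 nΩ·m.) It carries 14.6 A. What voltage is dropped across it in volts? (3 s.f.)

227 V

ρ = 1090 nΩ·m = 1.09×10^-6 Ω·m
A = π(d/2)² = π(3.3700e-04 m)² = 3.5679e-07 m²
L = m/(density·A) = 0.0154/(8470×3.5679e-07) = 5.096 m
R = ρL/A = (1.09×10^-6)(5.096)/(3.5679e-07) = 15.57 Ω
V = IR = 14.6 × 15.57 = 227 V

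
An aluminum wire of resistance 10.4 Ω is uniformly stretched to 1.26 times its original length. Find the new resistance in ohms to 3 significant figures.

Volume constant ⇒ A' = A/k with k = 1.26. R' = ρ(kL)/(A/k) = k²R.
R' = 1.588 × 10.4 = 16.5 Ω

16.5 Ω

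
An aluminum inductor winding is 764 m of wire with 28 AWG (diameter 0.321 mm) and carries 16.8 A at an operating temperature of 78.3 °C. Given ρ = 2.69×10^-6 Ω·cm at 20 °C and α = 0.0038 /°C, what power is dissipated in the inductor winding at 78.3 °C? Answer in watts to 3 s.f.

87600 W

ρ = 2.69×10^-6 Ω·cm = 2.69×10^-8 Ω·m
A = π(0.321/2 mm)² = π(1.6050e-04 m)² = 8.093e-08 m²
R₍20₎ = ρL/A = (2.69×10^-8)(764)/(8.093e-08) = 253.9 Ω
R₍78.3₎ = R₍20₎(1 + αΔT) = 253.9 × (1 + 0.0038×58.3) = 310.2 Ω
P = I²R = (16.8)² × 310.2 = 87600 W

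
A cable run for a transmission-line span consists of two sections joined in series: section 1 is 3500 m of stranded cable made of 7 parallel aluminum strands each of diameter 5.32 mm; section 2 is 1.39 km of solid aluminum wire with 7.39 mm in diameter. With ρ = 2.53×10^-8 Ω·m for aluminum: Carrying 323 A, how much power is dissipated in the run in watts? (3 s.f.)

Section 1: A_strand = π(2.6600e-03)² = 2.223e-05 m²; R₁ = ρL/(N·A_s) = (2.53×10^-8)(3500)/(7×2.223e-05) = 0.5691 Ω
Section 2: A = π(d/2)² = π(3.6950e-03 m)² = 4.289e-05 m²
R₂ = (2.53×10^-8)(1390)/(4.289e-05) = 0.8199 Ω
R = R₁ + R₂ = 1.389 Ω
P = I²R = (323)² × 1.389 = 1.45×10^5 W

1.45×10^5 W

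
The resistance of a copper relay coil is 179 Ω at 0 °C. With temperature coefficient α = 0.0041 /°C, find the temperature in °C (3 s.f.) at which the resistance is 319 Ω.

191 °C

R = R₀(1 + α(T − T₀)) ⇒ T = T₀ + (R/R₀ − 1)/α
T = 0 + (319/179 − 1)/0.0041 = 0 + (0.7821)/0.0041 = 191 °C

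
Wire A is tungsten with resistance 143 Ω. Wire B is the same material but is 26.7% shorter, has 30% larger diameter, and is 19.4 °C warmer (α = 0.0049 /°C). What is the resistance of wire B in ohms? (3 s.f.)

R ∝ ρL/d² with ρ ∝ (1+αΔT), so R_B/R_A = (1 − 26.7/100) × (1 + 30/100)⁻² × (1 + 0.0049×19.4)
= 0.733 × 0.5917 × 1.095 = 0.475
R_B = 0.475 × 143 = 67.9 Ω

67.9 Ω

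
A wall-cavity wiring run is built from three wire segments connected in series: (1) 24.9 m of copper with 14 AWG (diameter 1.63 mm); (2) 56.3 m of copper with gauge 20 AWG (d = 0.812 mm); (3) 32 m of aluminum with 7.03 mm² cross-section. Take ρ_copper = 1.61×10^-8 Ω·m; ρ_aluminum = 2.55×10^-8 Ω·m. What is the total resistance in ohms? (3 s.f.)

2.06 Ω

Seg 1: A = π(1.63/2 mm)² = π(8.1500e-04 m)² = 2.087e-06 m²
R_1 = (1.61×10^-8)(24.9)/(2.087e-06) = 0.1921 Ω
Seg 2: A = π(0.812/2 mm)² = π(4.0600e-04 m)² = 5.178e-07 m²
R_2 = (1.61×10^-8)(56.3)/(5.178e-07) = 1.75 Ω
Seg 3: A = 7.03 mm² = 7.030e-06 m²
R_3 = (2.55×10^-8)(32)/(7.030e-06) = 0.1161 Ω
R_total = R_1 + R_2 + R_3 = 2.06 Ω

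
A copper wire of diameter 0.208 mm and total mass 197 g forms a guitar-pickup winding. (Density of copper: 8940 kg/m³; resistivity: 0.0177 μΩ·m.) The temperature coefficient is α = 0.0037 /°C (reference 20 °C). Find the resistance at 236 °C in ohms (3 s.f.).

ρ = 0.0177 μΩ·m = 1.77×10^-8 Ω·m
A = π(d/2)² = π(1.0400e-04 m)² = 3.3979e-08 m²
L = m/(density·A) = 0.197/(8940×3.3979e-08) = 648.5 m
R = ρL/A = (1.77×10^-8)(648.5)/(3.3979e-08) = 337.8 Ω
R(236 °C) = 337.8 × (1 + 0.0037×216) = 608 Ω

608 Ω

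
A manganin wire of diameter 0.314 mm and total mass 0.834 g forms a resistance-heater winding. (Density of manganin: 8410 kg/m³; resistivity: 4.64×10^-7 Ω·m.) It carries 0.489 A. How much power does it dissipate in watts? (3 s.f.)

A = π(d/2)² = π(1.5700e-04 m)² = 7.7437e-08 m²
L = m/(density·A) = 8.340×10^-4/(8410×7.7437e-08) = 1.281 m
R = ρL/A = (4.64×10^-7)(1.281)/(7.7437e-08) = 7.673 Ω
P = I²R = (0.489)² × 7.673 = 1.83 W

1.83 W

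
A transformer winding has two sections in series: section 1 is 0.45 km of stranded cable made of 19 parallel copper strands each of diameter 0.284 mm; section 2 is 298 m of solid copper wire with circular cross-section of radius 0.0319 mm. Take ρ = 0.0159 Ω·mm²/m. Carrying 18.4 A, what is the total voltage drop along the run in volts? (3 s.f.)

27400 V

ρ = 0.0159 Ω·mm²/m = 1.59×10^-8 Ω·m
Section 1: A_strand = π(1.4200e-04)² = 6.335e-08 m²; R₁ = ρL/(N·A_s) = (1.59×10^-8)(450)/(19×6.335e-08) = 5.945 Ω
Section 2: A = πr² = π(3.1900e-05 m)² = 3.197e-09 m²
R₂ = (1.59×10^-8)(298)/(3.197e-09) = 1482 Ω
R = R₁ + R₂ = 1488 Ω
V = IR = 18.4 × 1488 = 27400 V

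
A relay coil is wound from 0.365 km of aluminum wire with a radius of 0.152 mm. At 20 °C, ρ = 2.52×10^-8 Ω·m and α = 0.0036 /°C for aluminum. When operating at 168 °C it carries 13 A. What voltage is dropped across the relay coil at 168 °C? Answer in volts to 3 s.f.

2530 V

A = πr² = π(1.5200e-04 m)² = 7.258e-08 m²
R₍20₎ = ρL/A = (2.52×10^-8)(365)/(7.258e-08) = 126.7 Ω
R₍168₎ = R₍20₎(1 + αΔT) = 126.7 × (1 + 0.0036×148) = 194.2 Ω
V = IR = 13 × 194.2 = 2530 V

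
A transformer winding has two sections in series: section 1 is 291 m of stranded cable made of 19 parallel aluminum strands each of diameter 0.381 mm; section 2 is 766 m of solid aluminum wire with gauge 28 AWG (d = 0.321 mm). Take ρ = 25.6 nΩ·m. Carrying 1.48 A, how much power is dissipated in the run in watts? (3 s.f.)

ρ = 25.6 nΩ·m = 2.56×10^-8 Ω·m
Section 1: A_strand = π(1.9050e-04)² = 1.140e-07 m²; R₁ = ρL/(N·A_s) = (2.56×10^-8)(291)/(19×1.140e-07) = 3.439 Ω
Section 2: A = π(0.321/2 mm)² = π(1.6050e-04 m)² = 8.093e-08 m²
R₂ = (2.56×10^-8)(766)/(8.093e-08) = 242.3 Ω
R = R₁ + R₂ = 245.7 Ω
P = I²R = (1.48)² × 245.7 = 538 W

538 W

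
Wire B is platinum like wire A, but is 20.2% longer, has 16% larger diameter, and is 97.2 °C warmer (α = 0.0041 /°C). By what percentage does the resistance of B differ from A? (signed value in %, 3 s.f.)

24.9%

R ∝ ρL/d² with ρ ∝ (1+αΔT), so R_B/R_A = (1 + 20.2/100) × (1 + 16/100)⁻² × (1 + 0.0041×97.2)
= 1.202 × 0.7432 × 1.399 = 1.249
(R_B − R_A)/R_A = 1.249 − 1 = 24.9%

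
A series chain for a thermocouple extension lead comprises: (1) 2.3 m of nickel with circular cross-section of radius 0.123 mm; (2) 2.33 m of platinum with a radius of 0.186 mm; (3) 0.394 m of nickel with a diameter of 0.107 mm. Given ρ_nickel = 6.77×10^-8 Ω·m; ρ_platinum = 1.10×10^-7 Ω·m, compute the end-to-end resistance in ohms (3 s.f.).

Seg 1: A = πr² = π(1.2300e-04 m)² = 4.753e-08 m²
R_1 = (6.77×10^-8)(2.3)/(4.753e-08) = 3.276 Ω
Seg 2: A = πr² = π(1.8600e-04 m)² = 1.087e-07 m²
R_2 = (1.10×10^-7)(2.33)/(1.087e-07) = 2.358 Ω
Seg 3: A = π(d/2)² = π(5.3500e-05 m)² = 8.992e-09 m²
R_3 = (6.77×10^-8)(0.394)/(8.992e-09) = 2.966 Ω
R_total = R_1 + R_2 + R_3 = 8.60 Ω

8.60 Ω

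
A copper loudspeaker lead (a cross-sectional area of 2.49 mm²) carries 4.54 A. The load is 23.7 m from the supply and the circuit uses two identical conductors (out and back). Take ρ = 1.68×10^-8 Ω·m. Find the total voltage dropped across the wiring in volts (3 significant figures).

1.45 V

A = 2.49 mm² = 2.490e-06 m²
Total conductor length (both ways) L = 2 × 23.7 = 47.4 m
R = ρL/A = (1.68×10^-8)(47.4)/(2.490e-06) = 0.3198 Ω
V = IR = 4.54 × 0.3198 = 1.45 V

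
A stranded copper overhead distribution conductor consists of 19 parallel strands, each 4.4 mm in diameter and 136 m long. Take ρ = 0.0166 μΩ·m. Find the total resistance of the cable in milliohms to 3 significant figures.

7.81 mΩ

ρ = 0.0166 μΩ·m = 1.66×10^-8 Ω·m
A_strand = π(2.2000e-03 m)² = 1.521e-05 m²
R_strand = ρL/A = (1.66×10^-8)(136)/(1.521e-05) = 0.1485 Ω
R_total = R_strand/N = 0.1485/19 = 7.81 mΩ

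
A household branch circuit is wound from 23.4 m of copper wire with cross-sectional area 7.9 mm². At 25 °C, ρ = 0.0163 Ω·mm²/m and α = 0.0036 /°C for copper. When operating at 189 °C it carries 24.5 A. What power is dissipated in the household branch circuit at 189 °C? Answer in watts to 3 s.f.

ρ = 0.0163 Ω·mm²/m = 1.63×10^-8 Ω·m
A = 7.9 mm² = 7.900e-06 m²
R₍25₎ = ρL/A = (1.63×10^-8)(23.4)/(7.900e-06) = 0.04828 Ω
R₍189₎ = R₍25₎(1 + αΔT) = 0.04828 × (1 + 0.0036×164) = 0.07679 Ω
P = I²R = (24.5)² × 0.07679 = 46.1 W

46.1 W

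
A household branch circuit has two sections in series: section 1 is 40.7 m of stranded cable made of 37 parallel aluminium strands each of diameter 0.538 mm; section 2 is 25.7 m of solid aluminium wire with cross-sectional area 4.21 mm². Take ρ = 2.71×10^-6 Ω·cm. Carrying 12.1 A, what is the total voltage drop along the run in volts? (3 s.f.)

ρ = 2.71×10^-6 Ω·cm = 2.71×10^-8 Ω·m
Section 1: A_strand = π(2.6900e-04)² = 2.273e-07 m²; R₁ = ρL/(N·A_s) = (2.71×10^-8)(40.7)/(37×2.273e-07) = 0.1311 Ω
Section 2: A = 4.21 mm² = 4.210e-06 m²
R₂ = (2.71×10^-8)(25.7)/(4.210e-06) = 0.1654 Ω
R = R₁ + R₂ = 0.2966 Ω
V = IR = 12.1 × 0.2966 = 3.59 V

3.59 V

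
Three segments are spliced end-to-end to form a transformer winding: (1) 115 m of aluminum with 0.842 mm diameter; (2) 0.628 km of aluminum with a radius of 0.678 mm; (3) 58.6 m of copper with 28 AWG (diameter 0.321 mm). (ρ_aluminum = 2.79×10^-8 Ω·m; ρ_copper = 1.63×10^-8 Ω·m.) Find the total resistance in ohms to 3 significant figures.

29.7 Ω

Seg 1: A = π(d/2)² = π(4.2100e-04 m)² = 5.568e-07 m²
R_1 = (2.79×10^-8)(115)/(5.568e-07) = 5.762 Ω
Seg 2: A = πr² = π(6.7800e-04 m)² = 1.444e-06 m²
R_2 = (2.79×10^-8)(628)/(1.444e-06) = 12.13 Ω
Seg 3: A = π(0.321/2 mm)² = π(1.6050e-04 m)² = 8.093e-08 m²
R_3 = (1.63×10^-8)(58.6)/(8.093e-08) = 11.8 Ω
R_total = R_1 + R_2 + R_3 = 29.7 Ω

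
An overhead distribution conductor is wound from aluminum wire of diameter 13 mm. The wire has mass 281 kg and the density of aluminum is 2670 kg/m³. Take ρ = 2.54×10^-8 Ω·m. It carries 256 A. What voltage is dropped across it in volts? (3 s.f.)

A = π(d/2)² = π(6.5000e-03 m)² = 1.3273e-04 m²
L = m/(density·A) = 281/(2670×1.3273e-04) = 792.9 m
R = ρL/A = (2.54×10^-8)(792.9)/(1.3273e-04) = 0.1517 Ω
V = IR = 256 × 0.1517 = 38.8 V

38.8 V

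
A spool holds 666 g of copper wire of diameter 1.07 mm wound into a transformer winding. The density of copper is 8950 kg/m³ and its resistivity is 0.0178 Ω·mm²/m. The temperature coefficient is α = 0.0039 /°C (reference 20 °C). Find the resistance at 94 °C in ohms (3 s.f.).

2.11 Ω

ρ = 0.0178 Ω·mm²/m = 1.78×10^-8 Ω·m
A = π(d/2)² = π(5.3500e-04 m)² = 8.9920e-07 m²
L = m/(density·A) = 0.666/(8950×8.9920e-07) = 82.75 m
R = ρL/A = (1.78×10^-8)(82.75)/(8.9920e-07) = 1.638 Ω
R(94 °C) = 1.638 × (1 + 0.0039×74) = 2.11 Ω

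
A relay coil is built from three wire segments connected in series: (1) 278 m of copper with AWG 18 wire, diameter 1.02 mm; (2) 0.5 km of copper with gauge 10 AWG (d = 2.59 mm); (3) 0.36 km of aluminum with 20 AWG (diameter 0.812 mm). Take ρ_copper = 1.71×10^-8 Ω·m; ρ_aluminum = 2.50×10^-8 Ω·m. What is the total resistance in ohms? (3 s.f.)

24.8 Ω

Seg 1: A = π(1.02/2 mm)² = π(5.1000e-04 m)² = 8.171e-07 m²
R_1 = (1.71×10^-8)(278)/(8.171e-07) = 5.818 Ω
Seg 2: A = π(2.59/2 mm)² = π(1.2950e-03 m)² = 5.269e-06 m²
R_2 = (1.71×10^-8)(500)/(5.269e-06) = 1.623 Ω
Seg 3: A = π(0.812/2 mm)² = π(4.0600e-04 m)² = 5.178e-07 m²
R_3 = (2.50×10^-8)(360)/(5.178e-07) = 17.38 Ω
R_total = R_1 + R_2 + R_3 = 24.8 Ω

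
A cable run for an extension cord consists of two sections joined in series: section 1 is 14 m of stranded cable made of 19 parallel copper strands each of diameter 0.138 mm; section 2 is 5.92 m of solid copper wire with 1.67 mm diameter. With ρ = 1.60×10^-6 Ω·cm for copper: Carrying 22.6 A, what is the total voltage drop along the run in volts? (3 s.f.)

ρ = 1.60×10^-6 Ω·cm = 1.60×10^-8 Ω·m
Section 1: A_strand = π(6.9000e-05)² = 1.496e-08 m²; R₁ = ρL/(N·A_s) = (1.60×10^-8)(14)/(19×1.496e-08) = 0.7882 Ω
Section 2: A = π(d/2)² = π(8.3500e-04 m)² = 2.190e-06 m²
R₂ = (1.60×10^-8)(5.92)/(2.190e-06) = 0.04324 Ω
R = R₁ + R₂ = 0.8315 Ω
V = IR = 22.6 × 0.8315 = 18.8 V

18.8 V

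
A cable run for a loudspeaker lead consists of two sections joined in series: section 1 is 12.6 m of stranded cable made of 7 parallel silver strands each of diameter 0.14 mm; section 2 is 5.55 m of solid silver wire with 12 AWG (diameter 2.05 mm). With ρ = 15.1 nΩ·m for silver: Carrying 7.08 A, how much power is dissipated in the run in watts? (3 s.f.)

ρ = 15.1 nΩ·m = 1.51×10^-8 Ω·m
Section 1: A_strand = π(7.0000e-05)² = 1.539e-08 m²; R₁ = ρL/(N·A_s) = (1.51×10^-8)(12.6)/(7×1.539e-08) = 1.766 Ω
Section 2: A = π(2.05/2 mm)² = π(1.0250e-03 m)² = 3.301e-06 m²
R₂ = (1.51×10^-8)(5.55)/(3.301e-06) = 0.02539 Ω
R = R₁ + R₂ = 1.791 Ω
P = I²R = (7.08)² × 1.791 = 89.8 W

89.8 W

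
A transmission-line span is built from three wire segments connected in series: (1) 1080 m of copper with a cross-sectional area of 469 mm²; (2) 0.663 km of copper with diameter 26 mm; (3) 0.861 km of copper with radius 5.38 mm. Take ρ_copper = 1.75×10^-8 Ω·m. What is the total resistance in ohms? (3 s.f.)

0.228 Ω

Seg 1: A = 469 mm² = 4.690e-04 m²
R_1 = (1.75×10^-8)(1080)/(4.690e-04) = 0.0403 Ω
Seg 2: A = π(d/2)² = π(1.3000e-02 m)² = 5.309e-04 m²
R_2 = (1.75×10^-8)(663)/(5.309e-04) = 0.02185 Ω
Seg 3: A = πr² = π(5.3800e-03 m)² = 9.093e-05 m²
R_3 = (1.75×10^-8)(861)/(9.093e-05) = 0.1657 Ω
R_total = R_1 + R_2 + R_3 = 0.228 Ω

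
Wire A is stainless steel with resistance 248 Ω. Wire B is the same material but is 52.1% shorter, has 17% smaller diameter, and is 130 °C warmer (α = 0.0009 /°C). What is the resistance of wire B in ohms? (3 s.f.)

193 Ω

R ∝ ρL/d² with ρ ∝ (1+αΔT), so R_B/R_A = (1 − 52.1/100) × (1 − 17/100)⁻² × (1 + 0.0009×130)
= 0.479 × 1.452 × 1.117 = 0.7767
R_B = 0.7767 × 248 = 193 Ω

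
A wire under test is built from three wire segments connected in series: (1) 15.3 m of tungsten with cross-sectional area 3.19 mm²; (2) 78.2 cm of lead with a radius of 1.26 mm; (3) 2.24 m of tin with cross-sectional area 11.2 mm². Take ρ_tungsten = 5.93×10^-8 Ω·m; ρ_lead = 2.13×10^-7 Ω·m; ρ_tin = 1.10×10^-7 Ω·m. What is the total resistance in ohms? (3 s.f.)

Seg 1: A = 3.19 mm² = 3.190e-06 m²
R_1 = (5.93×10^-8)(15.3)/(3.190e-06) = 0.2844 Ω
Seg 2: A = πr² = π(1.2600e-03 m)² = 4.988e-06 m²
R_2 = (2.13×10^-7)(0.782)/(4.988e-06) = 0.0334 Ω
Seg 3: A = 11.2 mm² = 1.120e-05 m²
R_3 = (1.10×10^-7)(2.24)/(1.120e-05) = 0.022 Ω
R_total = R_1 + R_2 + R_3 = 0.340 Ω

0.340 Ω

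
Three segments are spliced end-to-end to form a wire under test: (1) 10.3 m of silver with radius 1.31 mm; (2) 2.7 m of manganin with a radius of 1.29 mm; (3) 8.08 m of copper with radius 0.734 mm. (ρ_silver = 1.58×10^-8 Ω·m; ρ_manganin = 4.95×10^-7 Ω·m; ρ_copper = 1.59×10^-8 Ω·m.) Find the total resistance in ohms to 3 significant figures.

Seg 1: A = πr² = π(1.3100e-03 m)² = 5.391e-06 m²
R_1 = (1.58×10^-8)(10.3)/(5.391e-06) = 0.03019 Ω
Seg 2: A = πr² = π(1.2900e-03 m)² = 5.228e-06 m²
R_2 = (4.95×10^-7)(2.7)/(5.228e-06) = 0.2556 Ω
Seg 3: A = πr² = π(7.3400e-04 m)² = 1.693e-06 m²
R_3 = (1.59×10^-8)(8.08)/(1.693e-06) = 0.0759 Ω
R_total = R_1 + R_2 + R_3 = 0.362 Ω

0.362 Ω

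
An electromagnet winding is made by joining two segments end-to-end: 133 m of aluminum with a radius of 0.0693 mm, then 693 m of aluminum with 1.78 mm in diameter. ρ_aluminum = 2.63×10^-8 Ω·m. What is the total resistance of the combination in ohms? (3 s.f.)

239 Ω

Segment 1: A = πr² = π(6.9300e-05 m)² = 1.509e-08 m²
R₁ = ρL/A = (2.63×10^-8)(133)/(1.509e-08) = 231.8 Ω
Segment 2: A = π(d/2)² = π(8.9000e-04 m)² = 2.488e-06 m²
R₂ = (2.63×10^-8)(693)/(2.488e-06) = 7.324 Ω
R = R₁ + R₂ = 239 Ω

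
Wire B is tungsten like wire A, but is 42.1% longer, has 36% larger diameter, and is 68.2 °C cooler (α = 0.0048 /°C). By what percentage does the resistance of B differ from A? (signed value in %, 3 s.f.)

-48.3%

R ∝ ρL/d² with ρ ∝ (1+αΔT), so R_B/R_A = (1 + 42.1/100) × (1 + 36/100)⁻² × (1 − 0.0048×68.2)
= 1.421 × 0.5407 × 0.6726 = 0.5168
(R_B − R_A)/R_A = 0.5168 − 1 = -48.3%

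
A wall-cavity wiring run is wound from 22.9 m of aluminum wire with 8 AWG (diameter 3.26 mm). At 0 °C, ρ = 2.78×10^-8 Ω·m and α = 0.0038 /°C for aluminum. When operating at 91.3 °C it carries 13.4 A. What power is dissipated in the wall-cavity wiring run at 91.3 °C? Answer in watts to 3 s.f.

A = π(3.26/2 mm)² = π(1.6300e-03 m)² = 8.347e-06 m²
R₍0₎ = ρL/A = (2.78×10^-8)(22.9)/(8.347e-06) = 0.07627 Ω
R₍91.3₎ = R₍0₎(1 + αΔT) = 0.07627 × (1 + 0.0038×91.3) = 0.1027 Ω
P = I²R = (13.4)² × 0.1027 = 18.4 W

18.4 W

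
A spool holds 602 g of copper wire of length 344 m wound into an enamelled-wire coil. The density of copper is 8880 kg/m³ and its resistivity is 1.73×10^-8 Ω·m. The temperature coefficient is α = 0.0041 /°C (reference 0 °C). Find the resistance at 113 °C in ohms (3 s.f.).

44.2 Ω

A = m/(density·L) = 0.602/(8880×344) = 1.9707e-07 m²
R = ρL/A = (1.73×10^-8)(344)/(1.9707e-07) = 30.2 Ω
R(113 °C) = 30.2 × (1 + 0.0041×113) = 44.2 Ω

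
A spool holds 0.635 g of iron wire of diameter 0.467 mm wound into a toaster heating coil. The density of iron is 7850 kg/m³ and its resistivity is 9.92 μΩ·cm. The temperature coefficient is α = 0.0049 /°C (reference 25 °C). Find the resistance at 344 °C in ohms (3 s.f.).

ρ = 9.92 μΩ·cm = 9.92×10^-8 Ω·m
A = π(d/2)² = π(2.3350e-04 m)² = 1.7129e-07 m²
L = m/(density·A) = 6.350×10^-4/(7850×1.7129e-07) = 0.4723 m
R = ρL/A = (9.92×10^-8)(0.4723)/(1.7129e-07) = 0.2735 Ω
R(344 °C) = 0.2735 × (1 + 0.0049×319) = 0.701 Ω

0.701 Ω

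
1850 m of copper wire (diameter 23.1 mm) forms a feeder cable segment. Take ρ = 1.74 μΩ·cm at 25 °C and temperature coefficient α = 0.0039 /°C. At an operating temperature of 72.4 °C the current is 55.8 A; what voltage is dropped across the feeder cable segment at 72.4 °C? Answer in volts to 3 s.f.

5.08 V

ρ = 1.74 μΩ·cm = 1.74×10^-8 Ω·m
A = π(d/2)² = π(1.1550e-02 m)² = 4.191e-04 m²
R₍25₎ = ρL/A = (1.74×10^-8)(1850)/(4.191e-04) = 0.07681 Ω
R₍72.4₎ = R₍25₎(1 + αΔT) = 0.07681 × (1 + 0.0039×47.4) = 0.09101 Ω
V = IR = 55.8 × 0.09101 = 5.08 V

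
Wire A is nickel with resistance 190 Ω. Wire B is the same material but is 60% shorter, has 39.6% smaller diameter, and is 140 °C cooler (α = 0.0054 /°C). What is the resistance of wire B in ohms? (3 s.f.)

R ∝ ρL/d² with ρ ∝ (1+αΔT), so R_B/R_A = (1 − 60/100) × (1 − 39.6/100)⁻² × (1 − 0.0054×140)
= 0.4 × 2.741 × 0.244 = 0.2675
R_B = 0.2675 × 190 = 50.8 Ω

50.8 Ω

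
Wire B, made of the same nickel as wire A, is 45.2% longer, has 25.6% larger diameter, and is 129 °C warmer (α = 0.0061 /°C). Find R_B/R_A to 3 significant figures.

R ∝ ρL/d² with ρ ∝ (1+αΔT), so R_B/R_A = (1 + 45.2/100) × (1 + 25.6/100)⁻² × (1 + 0.0061×129)
= 1.452 × 0.6339 × 1.787 = 1.64

1.64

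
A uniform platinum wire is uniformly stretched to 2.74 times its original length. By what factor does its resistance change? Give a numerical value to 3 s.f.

Volume constant ⇒ A' = A/k with k = 2.74. R' = ρ(kL)/(A/k) = k²R.
Factor = 7.51

7.51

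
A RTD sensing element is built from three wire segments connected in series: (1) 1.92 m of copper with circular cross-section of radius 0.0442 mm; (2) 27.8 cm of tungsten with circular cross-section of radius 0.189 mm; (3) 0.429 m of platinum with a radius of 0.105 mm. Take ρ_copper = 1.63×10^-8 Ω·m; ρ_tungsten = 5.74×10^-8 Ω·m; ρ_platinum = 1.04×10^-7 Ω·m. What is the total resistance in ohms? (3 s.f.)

6.53 Ω

Seg 1: A = πr² = π(4.4200e-05 m)² = 6.138e-09 m²
R_1 = (1.63×10^-8)(1.92)/(6.138e-09) = 5.099 Ω
Seg 2: A = πr² = π(1.8900e-04 m)² = 1.122e-07 m²
R_2 = (5.74×10^-8)(0.278)/(1.122e-07) = 0.1422 Ω
Seg 3: A = πr² = π(1.0500e-04 m)² = 3.464e-08 m²
R_3 = (1.04×10^-7)(0.429)/(3.464e-08) = 1.288 Ω
R_total = R_1 + R_2 + R_3 = 6.53 Ω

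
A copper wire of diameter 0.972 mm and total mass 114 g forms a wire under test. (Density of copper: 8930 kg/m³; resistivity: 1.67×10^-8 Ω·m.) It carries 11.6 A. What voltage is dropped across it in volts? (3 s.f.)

A = π(d/2)² = π(4.8600e-04 m)² = 7.4203e-07 m²
L = m/(density·A) = 0.114/(8930×7.4203e-07) = 17.2 m
R = ρL/A = (1.67×10^-8)(17.2)/(7.4203e-07) = 0.3872 Ω
V = IR = 11.6 × 0.3872 = 4.49 V

4.49 V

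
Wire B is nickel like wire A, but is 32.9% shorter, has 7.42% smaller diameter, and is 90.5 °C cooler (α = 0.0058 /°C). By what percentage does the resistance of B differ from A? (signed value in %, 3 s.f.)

-62.8%

R ∝ ρL/d² with ρ ∝ (1+αΔT), so R_B/R_A = (1 − 32.9/100) × (1 − 7.42/100)⁻² × (1 − 0.0058×90.5)
= 0.671 × 1.167 × 0.4751 = 0.3719
(R_B − R_A)/R_A = 0.3719 − 1 = -62.8%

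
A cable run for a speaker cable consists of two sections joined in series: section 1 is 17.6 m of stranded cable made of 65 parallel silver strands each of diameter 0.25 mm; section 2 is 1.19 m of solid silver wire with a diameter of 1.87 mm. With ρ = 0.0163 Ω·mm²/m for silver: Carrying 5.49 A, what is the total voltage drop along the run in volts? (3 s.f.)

0.532 V

ρ = 0.0163 Ω·mm²/m = 1.63×10^-8 Ω·m
Section 1: A_strand = π(1.2500e-04)² = 4.909e-08 m²; R₁ = ρL/(N·A_s) = (1.63×10^-8)(17.6)/(65×4.909e-08) = 0.08991 Ω
Section 2: A = π(d/2)² = π(9.3500e-04 m)² = 2.746e-06 m²
R₂ = (1.63×10^-8)(1.19)/(2.746e-06) = 0.007063 Ω
R = R₁ + R₂ = 0.09697 Ω
V = IR = 5.49 × 0.09697 = 0.532 V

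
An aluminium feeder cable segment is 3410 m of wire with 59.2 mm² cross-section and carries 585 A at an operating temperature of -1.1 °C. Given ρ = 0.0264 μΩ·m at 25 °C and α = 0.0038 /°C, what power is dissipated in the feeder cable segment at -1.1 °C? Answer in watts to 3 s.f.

ρ = 0.0264 μΩ·m = 2.64×10^-8 Ω·m
A = 59.2 mm² = 5.920e-05 m²
R₍25₎ = ρL/A = (2.64×10^-8)(3410)/(5.920e-05) = 1.521 Ω
R₍-1.1₎ = R₍25₎(1 + αΔT) = 1.521 × (1 + 0.0038×-26.1) = 1.37 Ω
P = I²R = (585)² × 1.37 = 4.69×10^5 W

4.69×10^5 W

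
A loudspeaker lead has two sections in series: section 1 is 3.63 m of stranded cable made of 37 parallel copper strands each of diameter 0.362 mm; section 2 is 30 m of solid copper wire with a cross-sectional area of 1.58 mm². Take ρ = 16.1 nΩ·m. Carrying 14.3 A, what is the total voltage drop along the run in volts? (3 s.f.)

4.59 V

ρ = 16.1 nΩ·m = 1.61×10^-8 Ω·m
Section 1: A_strand = π(1.8100e-04)² = 1.029e-07 m²; R₁ = ρL/(N·A_s) = (1.61×10^-8)(3.63)/(37×1.029e-07) = 0.01535 Ω
Section 2: A = 1.58 mm² = 1.580e-06 m²
R₂ = (1.61×10^-8)(30)/(1.580e-06) = 0.3057 Ω
R = R₁ + R₂ = 0.321 Ω
V = IR = 14.3 × 0.321 = 4.59 V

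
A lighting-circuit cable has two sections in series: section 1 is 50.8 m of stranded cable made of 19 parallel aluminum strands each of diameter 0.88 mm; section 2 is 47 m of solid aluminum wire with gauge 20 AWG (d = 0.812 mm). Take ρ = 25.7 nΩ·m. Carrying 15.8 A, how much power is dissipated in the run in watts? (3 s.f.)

ρ = 25.7 nΩ·m = 2.57×10^-8 Ω·m
Section 1: A_strand = π(4.4000e-04)² = 6.082e-07 m²; R₁ = ρL/(N·A_s) = (2.57×10^-8)(50.8)/(19×6.082e-07) = 0.113 Ω
Section 2: A = π(0.812/2 mm)² = π(4.0600e-04 m)² = 5.178e-07 m²
R₂ = (2.57×10^-8)(47)/(5.178e-07) = 2.333 Ω
R = R₁ + R₂ = 2.446 Ω
P = I²R = (15.8)² × 2.446 = 610 W

610 W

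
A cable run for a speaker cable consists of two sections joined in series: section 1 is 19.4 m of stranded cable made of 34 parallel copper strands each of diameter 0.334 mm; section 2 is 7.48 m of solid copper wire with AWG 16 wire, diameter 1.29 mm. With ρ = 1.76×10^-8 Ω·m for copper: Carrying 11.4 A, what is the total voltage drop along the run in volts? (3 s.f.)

2.45 V

Section 1: A_strand = π(1.6700e-04)² = 8.762e-08 m²; R₁ = ρL/(N·A_s) = (1.76×10^-8)(19.4)/(34×8.762e-08) = 0.1146 Ω
Section 2: A = π(1.29/2 mm)² = π(6.4500e-04 m)² = 1.307e-06 m²
R₂ = (1.76×10^-8)(7.48)/(1.307e-06) = 0.1007 Ω
R = R₁ + R₂ = 0.2153 Ω
V = IR = 11.4 × 0.2153 = 2.45 V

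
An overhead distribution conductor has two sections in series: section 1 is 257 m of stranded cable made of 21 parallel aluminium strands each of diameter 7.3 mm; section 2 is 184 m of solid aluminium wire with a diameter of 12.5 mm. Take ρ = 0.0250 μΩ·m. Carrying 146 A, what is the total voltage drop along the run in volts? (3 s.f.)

ρ = 0.0250 μΩ·m = 2.50×10^-8 Ω·m
Section 1: A_strand = π(3.6500e-03)² = 4.185e-05 m²; R₁ = ρL/(N·A_s) = (2.50×10^-8)(257)/(21×4.185e-05) = 0.00731 Ω
Section 2: A = π(d/2)² = π(6.2500e-03 m)² = 1.227e-04 m²
R₂ = (2.50×10^-8)(184)/(1.227e-04) = 0.03748 Ω
R = R₁ + R₂ = 0.04479 Ω
V = IR = 146 × 0.04479 = 6.54 V

6.54 V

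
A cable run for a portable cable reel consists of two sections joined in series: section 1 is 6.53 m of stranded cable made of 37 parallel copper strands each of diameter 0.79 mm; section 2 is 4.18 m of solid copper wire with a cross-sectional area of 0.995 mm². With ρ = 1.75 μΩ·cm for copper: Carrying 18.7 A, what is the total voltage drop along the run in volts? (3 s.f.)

1.49 V

ρ = 1.75 μΩ·cm = 1.75×10^-8 Ω·m
Section 1: A_strand = π(3.9500e-04)² = 4.902e-07 m²; R₁ = ρL/(N·A_s) = (1.75×10^-8)(6.53)/(37×4.902e-07) = 0.006301 Ω
Section 2: A = 0.995 mm² = 9.950e-07 m²
R₂ = (1.75×10^-8)(4.18)/(9.950e-07) = 0.07352 Ω
R = R₁ + R₂ = 0.07982 Ω
V = IR = 18.7 × 0.07982 = 1.49 V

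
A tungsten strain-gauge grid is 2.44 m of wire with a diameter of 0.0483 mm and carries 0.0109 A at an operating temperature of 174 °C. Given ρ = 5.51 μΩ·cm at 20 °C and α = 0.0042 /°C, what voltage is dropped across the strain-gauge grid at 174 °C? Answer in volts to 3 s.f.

1.32 V

ρ = 5.51 μΩ·cm = 5.51×10^-8 Ω·m
A = π(d/2)² = π(2.4150e-05 m)² = 1.832e-09 m²
R₍20₎ = ρL/A = (5.51×10^-8)(2.44)/(1.832e-09) = 73.38 Ω
R₍174₎ = R₍20₎(1 + αΔT) = 73.38 × (1 + 0.0042×154) = 120.8 Ω
V = IR = 0.0109 × 120.8 = 1.32 V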